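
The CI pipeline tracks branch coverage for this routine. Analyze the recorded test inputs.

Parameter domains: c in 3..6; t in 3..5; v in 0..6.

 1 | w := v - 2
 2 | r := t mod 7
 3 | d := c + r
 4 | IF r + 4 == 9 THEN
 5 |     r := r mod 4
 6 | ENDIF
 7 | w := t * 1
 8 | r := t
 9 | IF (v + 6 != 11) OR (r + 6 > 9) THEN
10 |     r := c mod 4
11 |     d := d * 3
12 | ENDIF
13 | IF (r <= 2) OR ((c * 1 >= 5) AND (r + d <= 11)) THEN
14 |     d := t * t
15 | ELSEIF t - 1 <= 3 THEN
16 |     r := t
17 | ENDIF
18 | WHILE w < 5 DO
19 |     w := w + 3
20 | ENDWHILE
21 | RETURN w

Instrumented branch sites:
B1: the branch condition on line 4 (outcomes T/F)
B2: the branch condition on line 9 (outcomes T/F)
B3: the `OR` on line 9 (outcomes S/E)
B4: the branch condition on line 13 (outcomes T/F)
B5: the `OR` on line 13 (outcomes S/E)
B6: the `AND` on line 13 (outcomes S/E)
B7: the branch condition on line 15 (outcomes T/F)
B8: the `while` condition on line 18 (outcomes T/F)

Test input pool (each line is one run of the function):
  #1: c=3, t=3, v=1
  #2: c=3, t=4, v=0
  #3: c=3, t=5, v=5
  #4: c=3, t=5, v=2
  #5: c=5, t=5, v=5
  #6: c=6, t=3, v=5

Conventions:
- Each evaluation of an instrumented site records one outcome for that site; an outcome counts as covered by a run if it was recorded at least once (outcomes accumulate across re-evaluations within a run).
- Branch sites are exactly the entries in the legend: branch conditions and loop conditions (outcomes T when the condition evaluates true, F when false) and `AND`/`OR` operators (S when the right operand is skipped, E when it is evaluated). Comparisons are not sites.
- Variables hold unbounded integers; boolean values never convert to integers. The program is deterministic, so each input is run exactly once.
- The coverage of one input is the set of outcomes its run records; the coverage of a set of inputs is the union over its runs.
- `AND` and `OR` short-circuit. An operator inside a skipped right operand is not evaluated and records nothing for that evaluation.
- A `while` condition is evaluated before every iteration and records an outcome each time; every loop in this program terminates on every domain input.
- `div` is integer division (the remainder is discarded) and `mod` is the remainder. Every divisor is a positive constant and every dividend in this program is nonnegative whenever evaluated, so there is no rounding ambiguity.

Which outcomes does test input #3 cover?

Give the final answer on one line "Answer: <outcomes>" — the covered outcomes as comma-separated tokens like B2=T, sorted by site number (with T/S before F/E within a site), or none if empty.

Event log for input #3 (c=3, t=5, v=5):
  B1->T, B3->E, B2->T, B5->E, B6->S, B4->F, B7->F, B8->F
collecting distinct outcomes: B1=T, B2=T, B3=E, B4=F, B5=E, B6=S, B7=F, B8=F

Answer: B1=T, B2=T, B3=E, B4=F, B5=E, B6=S, B7=F, B8=F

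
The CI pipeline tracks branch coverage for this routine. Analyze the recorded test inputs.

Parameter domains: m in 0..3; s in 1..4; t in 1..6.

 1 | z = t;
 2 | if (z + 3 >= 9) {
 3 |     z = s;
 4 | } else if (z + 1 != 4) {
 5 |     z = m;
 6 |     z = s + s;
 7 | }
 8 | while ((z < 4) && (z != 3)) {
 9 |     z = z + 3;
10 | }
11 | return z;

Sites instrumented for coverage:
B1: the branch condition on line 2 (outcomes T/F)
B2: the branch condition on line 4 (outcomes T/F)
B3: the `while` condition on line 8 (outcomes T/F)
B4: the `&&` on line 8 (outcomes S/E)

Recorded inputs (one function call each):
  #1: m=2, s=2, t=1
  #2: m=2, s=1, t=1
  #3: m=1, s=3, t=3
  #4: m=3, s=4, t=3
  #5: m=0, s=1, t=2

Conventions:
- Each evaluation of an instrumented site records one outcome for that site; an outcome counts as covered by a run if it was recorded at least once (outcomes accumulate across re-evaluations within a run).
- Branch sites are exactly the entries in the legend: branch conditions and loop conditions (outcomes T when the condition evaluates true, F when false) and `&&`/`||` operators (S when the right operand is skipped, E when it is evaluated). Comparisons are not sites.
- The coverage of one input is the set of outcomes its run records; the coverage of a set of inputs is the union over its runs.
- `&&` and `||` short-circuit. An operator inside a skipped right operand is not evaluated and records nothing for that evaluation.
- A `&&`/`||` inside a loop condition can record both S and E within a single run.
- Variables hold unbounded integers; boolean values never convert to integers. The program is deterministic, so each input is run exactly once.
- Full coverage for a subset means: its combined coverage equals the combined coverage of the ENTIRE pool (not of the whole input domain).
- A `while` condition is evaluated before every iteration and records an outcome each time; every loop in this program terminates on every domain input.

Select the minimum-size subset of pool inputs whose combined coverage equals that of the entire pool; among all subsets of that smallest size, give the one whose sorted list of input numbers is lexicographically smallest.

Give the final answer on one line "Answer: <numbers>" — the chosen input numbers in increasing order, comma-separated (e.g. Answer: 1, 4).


#1 (m=2, s=2, t=1) -> covered: B1=F, B2=T, B3=F, B4=S
#2 (m=2, s=1, t=1) -> covered: B1=F, B2=T, B3=T, B3=F, B4=S, B4=E
#3 (m=1, s=3, t=3) -> covered: B1=F, B2=F, B3=F, B4=E
#4 (m=3, s=4, t=3) -> covered: B1=F, B2=F, B3=F, B4=E
#5 (m=0, s=1, t=2) -> covered: B1=F, B2=T, B3=T, B3=F, B4=S, B4=E
together the pool reaches 7 outcomes: B1=F, B2=T, B2=F, B3=T, B3=F, B4=S, B4=E
no size-1 subset reaches all 7 outcomes (best union: 6/7)
the canonical winner is {2, 3}: size 2, full 7-outcome coverage, earliest index list among size-2 covers
Answer: 2, 3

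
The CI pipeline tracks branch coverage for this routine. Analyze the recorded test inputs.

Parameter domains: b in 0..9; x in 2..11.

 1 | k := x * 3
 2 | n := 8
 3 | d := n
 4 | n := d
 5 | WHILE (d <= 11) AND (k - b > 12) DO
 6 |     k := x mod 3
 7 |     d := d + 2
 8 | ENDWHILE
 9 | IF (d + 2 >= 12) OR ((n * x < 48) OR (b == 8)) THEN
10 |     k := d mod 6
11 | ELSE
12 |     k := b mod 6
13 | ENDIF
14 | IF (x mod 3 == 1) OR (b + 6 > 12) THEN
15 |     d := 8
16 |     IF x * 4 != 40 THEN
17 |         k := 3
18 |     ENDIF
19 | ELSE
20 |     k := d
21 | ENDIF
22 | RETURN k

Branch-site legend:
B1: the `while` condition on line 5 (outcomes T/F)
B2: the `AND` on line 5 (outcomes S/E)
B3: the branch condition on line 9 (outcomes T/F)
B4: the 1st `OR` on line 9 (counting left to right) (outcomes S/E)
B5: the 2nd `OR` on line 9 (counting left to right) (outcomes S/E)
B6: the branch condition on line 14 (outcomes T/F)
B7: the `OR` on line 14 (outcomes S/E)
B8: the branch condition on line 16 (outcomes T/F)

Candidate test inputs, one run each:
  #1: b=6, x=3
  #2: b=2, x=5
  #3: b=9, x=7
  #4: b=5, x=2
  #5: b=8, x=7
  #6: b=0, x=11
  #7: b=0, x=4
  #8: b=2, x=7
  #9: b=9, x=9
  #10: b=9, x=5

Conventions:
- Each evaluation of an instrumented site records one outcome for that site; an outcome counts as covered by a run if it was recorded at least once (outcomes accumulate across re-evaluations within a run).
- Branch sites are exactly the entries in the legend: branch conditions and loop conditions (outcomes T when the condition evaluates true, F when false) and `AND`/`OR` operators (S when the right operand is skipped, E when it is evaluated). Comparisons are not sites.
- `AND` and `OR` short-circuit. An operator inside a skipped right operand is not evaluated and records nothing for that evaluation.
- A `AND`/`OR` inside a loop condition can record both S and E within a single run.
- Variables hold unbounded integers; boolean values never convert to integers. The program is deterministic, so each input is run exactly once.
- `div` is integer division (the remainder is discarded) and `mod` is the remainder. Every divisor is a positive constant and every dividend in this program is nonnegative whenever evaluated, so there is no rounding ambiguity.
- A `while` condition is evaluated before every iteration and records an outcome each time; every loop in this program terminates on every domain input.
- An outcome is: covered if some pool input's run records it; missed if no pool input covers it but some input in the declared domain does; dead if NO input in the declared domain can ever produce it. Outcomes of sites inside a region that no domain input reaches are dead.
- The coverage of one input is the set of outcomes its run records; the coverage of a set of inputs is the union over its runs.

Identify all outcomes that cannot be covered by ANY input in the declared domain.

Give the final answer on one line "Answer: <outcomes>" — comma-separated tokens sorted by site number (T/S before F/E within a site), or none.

sweeping the full domain (100 inputs) for each outcome:
  B2=S: zero occurrences over every domain input -> dead
  reachable outcomes have witnesses, e.g. B1=T (e.g. b=0, x=5), B1=F (e.g. b=0, x=2), B2=E (e.g. b=0, x=2), B3=T (e.g. b=0, x=2)

Answer: B2=S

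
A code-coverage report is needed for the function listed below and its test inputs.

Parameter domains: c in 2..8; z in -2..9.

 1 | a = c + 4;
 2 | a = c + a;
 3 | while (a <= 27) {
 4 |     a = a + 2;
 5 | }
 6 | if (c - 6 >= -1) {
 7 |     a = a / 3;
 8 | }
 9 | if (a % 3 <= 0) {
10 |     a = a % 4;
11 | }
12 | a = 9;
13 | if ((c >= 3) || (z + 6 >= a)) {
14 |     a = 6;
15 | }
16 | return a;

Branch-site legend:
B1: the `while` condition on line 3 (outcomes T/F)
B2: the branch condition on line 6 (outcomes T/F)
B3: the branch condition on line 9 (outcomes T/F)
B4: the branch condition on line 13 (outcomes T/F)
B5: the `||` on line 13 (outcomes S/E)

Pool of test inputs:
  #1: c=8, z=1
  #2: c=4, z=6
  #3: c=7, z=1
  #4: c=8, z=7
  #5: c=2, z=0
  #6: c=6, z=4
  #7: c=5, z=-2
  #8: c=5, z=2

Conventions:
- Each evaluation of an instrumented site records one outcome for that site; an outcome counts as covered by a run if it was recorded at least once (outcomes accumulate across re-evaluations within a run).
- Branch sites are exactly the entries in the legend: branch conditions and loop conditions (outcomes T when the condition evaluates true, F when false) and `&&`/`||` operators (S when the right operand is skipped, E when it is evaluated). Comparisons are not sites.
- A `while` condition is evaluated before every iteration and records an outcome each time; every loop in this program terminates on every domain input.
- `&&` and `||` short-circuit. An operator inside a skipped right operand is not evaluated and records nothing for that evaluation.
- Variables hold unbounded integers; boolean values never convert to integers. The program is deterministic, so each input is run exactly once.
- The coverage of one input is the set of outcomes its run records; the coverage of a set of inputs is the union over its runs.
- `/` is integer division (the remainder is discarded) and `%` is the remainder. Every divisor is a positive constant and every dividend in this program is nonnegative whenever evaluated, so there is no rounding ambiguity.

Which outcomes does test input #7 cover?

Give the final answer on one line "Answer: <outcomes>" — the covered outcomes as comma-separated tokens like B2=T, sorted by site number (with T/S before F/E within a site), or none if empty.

Event log for input #7 (c=5, z=-2):
  B1->T, B1->T, B1->T, B1->T, B1->T, B1->T, B1->T, B1->F, B2->T, B3->T
  B5->S, B4->T
deduplicating events, the covered set is: B1=T, B1=F, B2=T, B3=T, B4=T, B5=S

Answer: B1=T, B1=F, B2=T, B3=T, B4=T, B5=S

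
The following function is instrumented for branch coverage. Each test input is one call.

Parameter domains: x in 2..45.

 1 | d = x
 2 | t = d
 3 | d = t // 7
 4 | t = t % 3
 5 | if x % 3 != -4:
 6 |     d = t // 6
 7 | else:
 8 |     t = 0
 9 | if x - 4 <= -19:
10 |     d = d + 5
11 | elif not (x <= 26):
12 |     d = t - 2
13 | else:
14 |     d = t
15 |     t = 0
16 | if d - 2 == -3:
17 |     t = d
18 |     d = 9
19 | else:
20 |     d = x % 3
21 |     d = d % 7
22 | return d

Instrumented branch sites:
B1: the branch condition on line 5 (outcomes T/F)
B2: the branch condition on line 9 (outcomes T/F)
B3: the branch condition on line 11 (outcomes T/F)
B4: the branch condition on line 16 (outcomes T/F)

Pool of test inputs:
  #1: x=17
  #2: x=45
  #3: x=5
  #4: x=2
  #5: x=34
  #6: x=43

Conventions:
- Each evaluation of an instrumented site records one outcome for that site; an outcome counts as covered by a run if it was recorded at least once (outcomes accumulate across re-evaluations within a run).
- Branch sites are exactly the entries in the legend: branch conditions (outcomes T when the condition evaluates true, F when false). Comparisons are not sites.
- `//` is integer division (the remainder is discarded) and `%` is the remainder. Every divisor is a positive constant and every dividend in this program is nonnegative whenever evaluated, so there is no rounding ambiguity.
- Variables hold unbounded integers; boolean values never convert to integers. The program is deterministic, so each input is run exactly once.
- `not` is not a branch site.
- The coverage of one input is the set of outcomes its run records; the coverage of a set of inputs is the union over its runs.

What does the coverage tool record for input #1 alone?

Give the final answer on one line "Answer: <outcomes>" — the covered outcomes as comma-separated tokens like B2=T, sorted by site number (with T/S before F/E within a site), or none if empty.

Tracing the run of input #1 (x=17):
  B1->T, B2->F, B3->F, B4->F
deduplicating events, the covered set is: B1=T, B2=F, B3=F, B4=F

Answer: B1=T, B2=F, B3=F, B4=F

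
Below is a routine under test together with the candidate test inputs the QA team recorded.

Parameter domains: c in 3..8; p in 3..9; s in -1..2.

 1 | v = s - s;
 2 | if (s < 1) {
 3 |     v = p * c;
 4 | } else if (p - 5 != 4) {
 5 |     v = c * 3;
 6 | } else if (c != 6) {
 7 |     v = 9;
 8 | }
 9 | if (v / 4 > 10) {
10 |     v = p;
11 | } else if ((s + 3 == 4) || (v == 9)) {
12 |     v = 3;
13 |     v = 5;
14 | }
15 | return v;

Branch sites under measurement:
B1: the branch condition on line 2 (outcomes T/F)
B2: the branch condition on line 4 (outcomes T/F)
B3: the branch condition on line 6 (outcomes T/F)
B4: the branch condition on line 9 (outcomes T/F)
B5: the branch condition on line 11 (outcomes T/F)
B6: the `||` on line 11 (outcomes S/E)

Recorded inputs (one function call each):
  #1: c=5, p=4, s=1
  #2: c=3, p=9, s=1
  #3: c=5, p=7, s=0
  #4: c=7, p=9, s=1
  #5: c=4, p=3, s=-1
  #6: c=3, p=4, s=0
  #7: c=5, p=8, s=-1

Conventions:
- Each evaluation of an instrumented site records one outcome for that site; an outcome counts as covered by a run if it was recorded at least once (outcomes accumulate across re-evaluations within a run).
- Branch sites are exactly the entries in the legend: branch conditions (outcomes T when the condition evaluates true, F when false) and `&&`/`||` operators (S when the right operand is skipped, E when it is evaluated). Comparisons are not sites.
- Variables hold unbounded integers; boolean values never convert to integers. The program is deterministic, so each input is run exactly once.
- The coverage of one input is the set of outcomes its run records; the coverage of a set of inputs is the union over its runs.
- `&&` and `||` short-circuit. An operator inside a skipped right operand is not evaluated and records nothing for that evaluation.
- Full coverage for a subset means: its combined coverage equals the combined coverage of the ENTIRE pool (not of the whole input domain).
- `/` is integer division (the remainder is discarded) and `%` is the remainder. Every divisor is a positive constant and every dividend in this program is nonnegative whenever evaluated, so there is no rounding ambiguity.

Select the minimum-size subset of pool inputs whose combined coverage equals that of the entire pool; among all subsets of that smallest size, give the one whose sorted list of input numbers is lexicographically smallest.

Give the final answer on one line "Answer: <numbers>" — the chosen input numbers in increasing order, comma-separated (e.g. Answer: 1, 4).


run #1 (c=5, p=4, s=1) runs B1->F, B2->T, B4->F, B6->S, B5->T; records B1=F, B2=T, B4=F, B5=T, B6=S
run #2 (c=3, p=9, s=1) runs B1->F, B2->F, B3->T, B4->F, B6->S, B5->T; records B1=F, B2=F, B3=T, B4=F, B5=T, B6=S
run #3 (c=5, p=7, s=0) runs B1->T, B4->F, B6->E, B5->F; records B1=T, B4=F, B5=F, B6=E
run #4 (c=7, p=9, s=1) runs B1->F, B2->F, B3->T, B4->F, B6->S, B5->T; records B1=F, B2=F, B3=T, B4=F, B5=T, B6=S
run #5 (c=4, p=3, s=-1) runs B1->T, B4->F, B6->E, B5->F; records B1=T, B4=F, B5=F, B6=E
run #6 (c=3, p=4, s=0) runs B1->T, B4->F, B6->E, B5->F; records B1=T, B4=F, B5=F, B6=E
run #7 (c=5, p=8, s=-1) runs B1->T, B4->F, B6->E, B5->F; records B1=T, B4=F, B5=F, B6=E
pool-wide coverage (10 outcomes): B1=T, B1=F, B2=T, B2=F, B3=T, B4=F, B5=T, B5=F, B6=S, B6=E
checked all size-1 subsets: none covers 10 outcomes (max 6/10)
checked all size-2 subsets: none covers 10 outcomes (max 9/10)
inputs {1, 2, 3} (size 3) cover everything; no size-3 subset with a lexicographically smaller index list covers all 10
Answer: 1, 2, 3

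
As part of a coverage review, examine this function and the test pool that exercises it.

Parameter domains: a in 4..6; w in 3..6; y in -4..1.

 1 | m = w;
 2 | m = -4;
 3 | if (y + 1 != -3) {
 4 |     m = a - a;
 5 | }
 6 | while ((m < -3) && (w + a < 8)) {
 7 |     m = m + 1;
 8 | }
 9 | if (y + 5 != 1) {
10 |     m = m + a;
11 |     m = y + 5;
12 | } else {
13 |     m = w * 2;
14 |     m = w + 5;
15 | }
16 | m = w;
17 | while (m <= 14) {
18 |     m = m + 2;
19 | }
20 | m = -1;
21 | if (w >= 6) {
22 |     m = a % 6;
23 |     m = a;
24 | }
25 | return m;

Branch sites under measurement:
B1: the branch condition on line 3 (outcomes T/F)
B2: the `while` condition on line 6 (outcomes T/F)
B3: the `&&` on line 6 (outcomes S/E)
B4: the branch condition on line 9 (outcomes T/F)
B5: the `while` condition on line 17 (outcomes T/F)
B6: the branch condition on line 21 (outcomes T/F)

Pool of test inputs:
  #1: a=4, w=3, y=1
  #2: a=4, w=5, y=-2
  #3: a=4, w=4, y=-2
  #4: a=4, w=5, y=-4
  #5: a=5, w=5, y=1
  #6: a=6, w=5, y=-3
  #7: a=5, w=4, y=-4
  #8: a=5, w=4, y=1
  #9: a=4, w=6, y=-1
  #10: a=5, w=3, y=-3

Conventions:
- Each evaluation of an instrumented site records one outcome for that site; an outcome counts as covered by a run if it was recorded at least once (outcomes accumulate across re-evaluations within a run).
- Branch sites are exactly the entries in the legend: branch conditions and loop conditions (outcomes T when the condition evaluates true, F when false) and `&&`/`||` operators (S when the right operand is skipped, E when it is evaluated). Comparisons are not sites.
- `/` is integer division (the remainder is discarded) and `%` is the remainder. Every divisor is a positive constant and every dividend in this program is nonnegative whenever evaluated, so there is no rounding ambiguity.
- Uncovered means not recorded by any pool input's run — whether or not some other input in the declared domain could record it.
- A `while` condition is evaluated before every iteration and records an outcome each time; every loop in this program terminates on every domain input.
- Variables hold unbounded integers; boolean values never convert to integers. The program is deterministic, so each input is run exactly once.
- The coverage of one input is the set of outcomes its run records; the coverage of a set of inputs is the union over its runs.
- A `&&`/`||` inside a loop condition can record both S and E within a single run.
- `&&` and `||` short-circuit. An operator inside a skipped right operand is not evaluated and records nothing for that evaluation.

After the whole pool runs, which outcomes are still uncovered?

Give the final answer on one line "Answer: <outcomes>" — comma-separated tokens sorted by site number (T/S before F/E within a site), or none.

input #1, a=4, w=3, y=1: events B1->T, B3->S, B2->F, B4->T, B5->T, B5->T, B5->T, B5->T, B5->T, B5->T, B5->F, B6->F; outcomes B1=T, B2=F, B3=S, B4=T, B5=T, B5=F, B6=F
input #2, a=4, w=5, y=-2: events B1->T, B3->S, B2->F, B4->T, B5->T, B5->T, B5->T, B5->T, B5->T, B5->F, B6->F; outcomes B1=T, B2=F, B3=S, B4=T, B5=T, B5=F, B6=F
input #3, a=4, w=4, y=-2: events B1->T, B3->S, B2->F, B4->T, B5->T, B5->T, B5->T, B5->T, B5->T, B5->T, B5->F, B6->F; outcomes B1=T, B2=F, B3=S, B4=T, B5=T, B5=F, B6=F
input #4, a=4, w=5, y=-4: events B1->F, B3->E, B2->F, B4->F, B5->T, B5->T, B5->T, B5->T, B5->T, B5->F, B6->F; outcomes B1=F, B2=F, B3=E, B4=F, B5=T, B5=F, B6=F
input #5, a=5, w=5, y=1: events B1->T, B3->S, B2->F, B4->T, B5->T, B5->T, B5->T, B5->T, B5->T, B5->F, B6->F; outcomes B1=T, B2=F, B3=S, B4=T, B5=T, B5=F, B6=F
input #6, a=6, w=5, y=-3: events B1->T, B3->S, B2->F, B4->T, B5->T, B5->T, B5->T, B5->T, B5->T, B5->F, B6->F; outcomes B1=T, B2=F, B3=S, B4=T, B5=T, B5=F, B6=F
input #7, a=5, w=4, y=-4: events B1->F, B3->E, B2->F, B4->F, B5->T, B5->T, B5->T, B5->T, B5->T, B5->T, B5->F, B6->F; outcomes B1=F, B2=F, B3=E, B4=F, B5=T, B5=F, B6=F
input #8, a=5, w=4, y=1: events B1->T, B3->S, B2->F, B4->T, B5->T, B5->T, B5->T, B5->T, B5->T, B5->T, B5->F, B6->F; outcomes B1=T, B2=F, B3=S, B4=T, B5=T, B5=F, B6=F
input #9, a=4, w=6, y=-1: events B1->T, B3->S, B2->F, B4->T, B5->T, B5->T, B5->T, B5->T, B5->T, B5->F, B6->T; outcomes B1=T, B2=F, B3=S, B4=T, B5=T, B5=F, B6=T
input #10, a=5, w=3, y=-3: events B1->T, B3->S, B2->F, B4->T, B5->T, B5->T, B5->T, B5->T, B5->T, B5->T, B5->F, B6->F; outcomes B1=T, B2=F, B3=S, B4=T, B5=T, B5=F, B6=F
union over the pool: B1=T, B1=F, B2=F, B3=S, B3=E, B4=T, B4=F, B5=T, B5=F, B6=T, B6=F
uncovered (1 of 12): B2=T

Answer: B2=T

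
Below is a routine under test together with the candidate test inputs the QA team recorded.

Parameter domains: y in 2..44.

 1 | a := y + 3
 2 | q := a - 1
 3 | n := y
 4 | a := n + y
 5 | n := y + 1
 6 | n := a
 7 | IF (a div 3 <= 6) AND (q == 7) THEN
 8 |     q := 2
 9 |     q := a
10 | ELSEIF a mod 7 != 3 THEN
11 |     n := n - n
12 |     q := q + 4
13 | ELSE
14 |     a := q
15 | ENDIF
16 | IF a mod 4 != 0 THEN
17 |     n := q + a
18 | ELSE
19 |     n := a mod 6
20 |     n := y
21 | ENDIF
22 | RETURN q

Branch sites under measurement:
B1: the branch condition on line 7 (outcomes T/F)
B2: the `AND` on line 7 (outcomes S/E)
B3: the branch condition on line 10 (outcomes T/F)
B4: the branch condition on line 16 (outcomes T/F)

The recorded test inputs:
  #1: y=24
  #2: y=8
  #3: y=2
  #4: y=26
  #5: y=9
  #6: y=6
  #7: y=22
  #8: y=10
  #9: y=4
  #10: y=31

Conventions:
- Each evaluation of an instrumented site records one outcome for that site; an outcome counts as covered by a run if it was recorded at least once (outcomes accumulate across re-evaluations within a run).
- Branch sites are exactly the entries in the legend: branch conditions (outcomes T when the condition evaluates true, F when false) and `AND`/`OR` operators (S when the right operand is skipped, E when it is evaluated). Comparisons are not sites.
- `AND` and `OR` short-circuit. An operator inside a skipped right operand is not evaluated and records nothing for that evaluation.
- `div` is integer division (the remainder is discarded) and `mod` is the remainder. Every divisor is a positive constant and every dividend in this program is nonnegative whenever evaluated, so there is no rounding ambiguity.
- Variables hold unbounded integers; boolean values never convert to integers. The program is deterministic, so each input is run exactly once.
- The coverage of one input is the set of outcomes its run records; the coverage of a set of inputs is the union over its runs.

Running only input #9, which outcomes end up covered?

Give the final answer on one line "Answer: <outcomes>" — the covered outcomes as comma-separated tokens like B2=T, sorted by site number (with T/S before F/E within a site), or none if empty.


Event log for input #9 (y=4):
  B2->E, B1->F, B3->T, B4->F
collecting distinct outcomes: B1=F, B2=E, B3=T, B4=F
Answer: B1=F, B2=E, B3=T, B4=F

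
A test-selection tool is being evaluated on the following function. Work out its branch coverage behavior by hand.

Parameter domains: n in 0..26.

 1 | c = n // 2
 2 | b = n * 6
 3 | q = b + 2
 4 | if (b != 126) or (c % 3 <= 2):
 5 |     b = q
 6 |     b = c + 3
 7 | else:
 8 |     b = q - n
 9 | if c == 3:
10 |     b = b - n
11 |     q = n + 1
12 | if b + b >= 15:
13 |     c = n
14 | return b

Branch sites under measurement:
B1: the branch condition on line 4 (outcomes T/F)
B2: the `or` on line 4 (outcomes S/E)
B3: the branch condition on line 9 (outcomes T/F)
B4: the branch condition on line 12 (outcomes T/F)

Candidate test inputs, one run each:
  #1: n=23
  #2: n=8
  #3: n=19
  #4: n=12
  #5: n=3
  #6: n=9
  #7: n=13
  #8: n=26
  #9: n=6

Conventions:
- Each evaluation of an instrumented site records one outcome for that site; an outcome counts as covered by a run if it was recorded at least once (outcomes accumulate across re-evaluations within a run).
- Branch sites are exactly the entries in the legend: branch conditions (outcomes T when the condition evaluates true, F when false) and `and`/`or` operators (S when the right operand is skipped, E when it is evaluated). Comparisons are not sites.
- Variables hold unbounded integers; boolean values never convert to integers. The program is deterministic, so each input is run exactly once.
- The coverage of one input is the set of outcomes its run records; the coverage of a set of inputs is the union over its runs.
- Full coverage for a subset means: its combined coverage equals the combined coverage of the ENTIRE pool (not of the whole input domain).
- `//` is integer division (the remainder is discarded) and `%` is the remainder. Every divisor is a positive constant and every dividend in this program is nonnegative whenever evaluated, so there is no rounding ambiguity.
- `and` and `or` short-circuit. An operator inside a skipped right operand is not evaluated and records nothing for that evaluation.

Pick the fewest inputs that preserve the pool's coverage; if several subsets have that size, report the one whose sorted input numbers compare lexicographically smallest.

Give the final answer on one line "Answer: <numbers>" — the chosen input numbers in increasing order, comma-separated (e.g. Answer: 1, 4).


input #1, n=23: outcomes B1=T, B2=S, B3=F, B4=T
input #2, n=8: outcomes B1=T, B2=S, B3=F, B4=F
input #3, n=19: outcomes B1=T, B2=S, B3=F, B4=T
input #4, n=12: outcomes B1=T, B2=S, B3=F, B4=T
input #5, n=3: outcomes B1=T, B2=S, B3=F, B4=F
input #6, n=9: outcomes B1=T, B2=S, B3=F, B4=F
input #7, n=13: outcomes B1=T, B2=S, B3=F, B4=T
input #8, n=26: outcomes B1=T, B2=S, B3=F, B4=T
input #9, n=6: outcomes B1=T, B2=S, B3=T, B4=F
together the pool reaches 6 outcomes: B1=T, B2=S, B3=T, B3=F, B4=T, B4=F
every size-1 subset falls short of the 6 outcomes (best: 4/6)
size 2: inputs {1, 9} cover all 6 outcomes, and no lexicographically smaller subset of this size does
Answer: 1, 9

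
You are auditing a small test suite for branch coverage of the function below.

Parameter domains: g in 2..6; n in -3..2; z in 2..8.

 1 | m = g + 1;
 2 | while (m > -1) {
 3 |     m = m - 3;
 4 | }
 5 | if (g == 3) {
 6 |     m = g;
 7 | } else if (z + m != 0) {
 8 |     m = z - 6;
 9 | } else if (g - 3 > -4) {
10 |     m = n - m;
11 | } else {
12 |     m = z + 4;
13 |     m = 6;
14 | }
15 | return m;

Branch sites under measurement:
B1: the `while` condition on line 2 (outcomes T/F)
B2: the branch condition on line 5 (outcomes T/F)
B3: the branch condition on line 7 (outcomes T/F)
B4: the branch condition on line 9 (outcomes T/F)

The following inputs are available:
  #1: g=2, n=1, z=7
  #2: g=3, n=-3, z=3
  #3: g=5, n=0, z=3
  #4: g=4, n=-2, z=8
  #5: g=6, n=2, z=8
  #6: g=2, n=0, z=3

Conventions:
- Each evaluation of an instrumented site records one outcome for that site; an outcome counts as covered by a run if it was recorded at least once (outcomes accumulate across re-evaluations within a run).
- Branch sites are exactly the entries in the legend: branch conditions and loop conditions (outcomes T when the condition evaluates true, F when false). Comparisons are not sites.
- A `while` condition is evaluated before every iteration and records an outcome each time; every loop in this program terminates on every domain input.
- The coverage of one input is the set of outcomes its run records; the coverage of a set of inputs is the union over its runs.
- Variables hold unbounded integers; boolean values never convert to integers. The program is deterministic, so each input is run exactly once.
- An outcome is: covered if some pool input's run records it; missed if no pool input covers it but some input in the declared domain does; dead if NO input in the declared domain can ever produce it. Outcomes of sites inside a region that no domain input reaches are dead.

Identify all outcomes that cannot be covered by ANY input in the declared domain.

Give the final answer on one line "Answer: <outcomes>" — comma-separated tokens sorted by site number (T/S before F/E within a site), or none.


sweeping the full domain (210 inputs) for each outcome:
  B4=F: unreachable across the whole domain -> dead
  reachable outcomes have witnesses, e.g. B1=T (e.g. g=2, n=-3, z=2), B1=F (e.g. g=2, n=-3, z=2), B2=T (e.g. g=3, n=-3, z=2), B2=F (e.g. g=2, n=-3, z=2)
Answer: B4=F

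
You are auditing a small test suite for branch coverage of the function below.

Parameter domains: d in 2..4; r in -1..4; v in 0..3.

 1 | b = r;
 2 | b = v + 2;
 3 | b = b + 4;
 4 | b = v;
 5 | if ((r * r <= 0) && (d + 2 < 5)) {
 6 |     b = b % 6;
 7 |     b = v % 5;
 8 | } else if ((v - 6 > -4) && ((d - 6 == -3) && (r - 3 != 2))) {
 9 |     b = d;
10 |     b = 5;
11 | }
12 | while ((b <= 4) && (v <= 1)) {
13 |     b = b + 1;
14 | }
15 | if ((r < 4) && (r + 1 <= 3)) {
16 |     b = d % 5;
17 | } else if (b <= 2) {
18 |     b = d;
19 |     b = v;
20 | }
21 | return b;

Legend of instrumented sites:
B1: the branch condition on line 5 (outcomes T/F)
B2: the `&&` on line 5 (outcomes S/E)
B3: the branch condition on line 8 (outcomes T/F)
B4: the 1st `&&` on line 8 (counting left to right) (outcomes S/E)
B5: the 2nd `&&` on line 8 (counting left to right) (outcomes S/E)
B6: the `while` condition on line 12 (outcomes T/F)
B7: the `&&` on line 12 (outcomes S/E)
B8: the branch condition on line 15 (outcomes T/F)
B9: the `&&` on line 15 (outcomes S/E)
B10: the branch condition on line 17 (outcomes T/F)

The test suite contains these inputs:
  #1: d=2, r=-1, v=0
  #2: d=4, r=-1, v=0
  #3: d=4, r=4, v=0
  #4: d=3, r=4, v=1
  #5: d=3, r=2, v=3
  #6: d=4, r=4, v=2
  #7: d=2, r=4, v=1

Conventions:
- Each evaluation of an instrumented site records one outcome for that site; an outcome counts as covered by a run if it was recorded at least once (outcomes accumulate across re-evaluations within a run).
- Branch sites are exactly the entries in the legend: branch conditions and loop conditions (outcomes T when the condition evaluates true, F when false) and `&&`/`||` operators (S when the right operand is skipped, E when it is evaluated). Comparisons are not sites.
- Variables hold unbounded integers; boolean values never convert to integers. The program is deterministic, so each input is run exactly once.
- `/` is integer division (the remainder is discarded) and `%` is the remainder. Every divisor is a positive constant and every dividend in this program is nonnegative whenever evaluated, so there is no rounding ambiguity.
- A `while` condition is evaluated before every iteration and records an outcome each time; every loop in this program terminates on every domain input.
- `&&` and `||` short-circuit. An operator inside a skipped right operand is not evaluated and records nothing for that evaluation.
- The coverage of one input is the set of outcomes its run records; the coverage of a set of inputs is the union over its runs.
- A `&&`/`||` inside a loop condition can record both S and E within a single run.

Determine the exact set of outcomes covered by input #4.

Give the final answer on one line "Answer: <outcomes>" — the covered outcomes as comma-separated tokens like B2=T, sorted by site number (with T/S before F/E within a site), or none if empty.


Simulating input #4 (d=3, r=4, v=1) step by step:
  B2->S, B1->F, B4->S, B3->F, B7->E, B6->T, B7->E, B6->T, B7->E, B6->T
  B7->E, B6->T, B7->S, B6->F, B9->S, B8->F, B10->F
as a set, this run covers: B1=F, B2=S, B3=F, B4=S, B6=T, B6=F, B7=S, B7=E, B8=F, B9=S, B10=F
Answer: B1=F, B2=S, B3=F, B4=S, B6=T, B6=F, B7=S, B7=E, B8=F, B9=S, B10=F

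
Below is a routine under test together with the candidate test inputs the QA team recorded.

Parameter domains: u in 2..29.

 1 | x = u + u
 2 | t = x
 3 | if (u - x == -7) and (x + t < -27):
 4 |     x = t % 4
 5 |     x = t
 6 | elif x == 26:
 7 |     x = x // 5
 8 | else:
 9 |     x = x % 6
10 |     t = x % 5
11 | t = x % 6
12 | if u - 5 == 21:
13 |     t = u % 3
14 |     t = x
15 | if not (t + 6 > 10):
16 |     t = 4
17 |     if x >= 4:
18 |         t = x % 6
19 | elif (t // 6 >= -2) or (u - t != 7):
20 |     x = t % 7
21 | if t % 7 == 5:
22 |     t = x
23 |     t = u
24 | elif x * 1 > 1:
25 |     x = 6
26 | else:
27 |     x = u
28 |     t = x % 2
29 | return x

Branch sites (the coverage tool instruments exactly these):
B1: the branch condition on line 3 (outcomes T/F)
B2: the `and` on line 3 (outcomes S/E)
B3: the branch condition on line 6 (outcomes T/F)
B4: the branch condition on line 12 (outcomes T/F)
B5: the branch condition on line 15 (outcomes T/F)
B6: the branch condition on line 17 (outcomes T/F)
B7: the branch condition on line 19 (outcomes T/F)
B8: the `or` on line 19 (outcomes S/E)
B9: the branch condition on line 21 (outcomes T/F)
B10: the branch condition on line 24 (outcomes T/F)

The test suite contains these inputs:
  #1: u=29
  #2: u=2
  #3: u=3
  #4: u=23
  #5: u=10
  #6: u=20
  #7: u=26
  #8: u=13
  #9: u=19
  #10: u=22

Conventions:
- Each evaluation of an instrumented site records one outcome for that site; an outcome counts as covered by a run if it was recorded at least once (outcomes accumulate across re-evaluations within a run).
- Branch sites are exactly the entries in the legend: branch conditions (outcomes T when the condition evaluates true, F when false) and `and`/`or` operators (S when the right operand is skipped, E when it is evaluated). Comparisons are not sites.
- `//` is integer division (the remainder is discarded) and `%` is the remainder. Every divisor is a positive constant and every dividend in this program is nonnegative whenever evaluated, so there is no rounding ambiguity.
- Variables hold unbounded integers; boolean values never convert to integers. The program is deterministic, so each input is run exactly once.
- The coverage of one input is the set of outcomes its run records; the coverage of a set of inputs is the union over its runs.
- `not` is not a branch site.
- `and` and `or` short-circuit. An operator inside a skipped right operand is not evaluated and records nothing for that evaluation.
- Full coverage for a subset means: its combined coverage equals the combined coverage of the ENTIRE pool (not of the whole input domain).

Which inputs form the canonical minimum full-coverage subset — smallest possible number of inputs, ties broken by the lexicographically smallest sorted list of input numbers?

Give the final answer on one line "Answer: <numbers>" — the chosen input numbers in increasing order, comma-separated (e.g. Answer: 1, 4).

input #1 (u=29): events B2->S, B1->F, B3->F, B4->F, B5->T, B6->T, B9->F, B10->T; covers B1=F, B2=S, B3=F, B4=F, B5=T, B6=T, B9=F, B10=T
input #2 (u=2): events B2->S, B1->F, B3->F, B4->F, B5->T, B6->T, B9->F, B10->T; covers B1=F, B2=S, B3=F, B4=F, B5=T, B6=T, B9=F, B10=T
input #3 (u=3): events B2->S, B1->F, B3->F, B4->F, B5->T, B6->F, B9->F, B10->F; covers B1=F, B2=S, B3=F, B4=F, B5=T, B6=F, B9=F, B10=F
input #4 (u=23): events B2->S, B1->F, B3->F, B4->F, B5->T, B6->T, B9->F, B10->T; covers B1=F, B2=S, B3=F, B4=F, B5=T, B6=T, B9=F, B10=T
input #5 (u=10): events B2->S, B1->F, B3->F, B4->F, B5->T, B6->F, B9->F, B10->T; covers B1=F, B2=S, B3=F, B4=F, B5=T, B6=F, B9=F, B10=T
input #6 (u=20): events B2->S, B1->F, B3->F, B4->F, B5->T, B6->T, B9->F, B10->T; covers B1=F, B2=S, B3=F, B4=F, B5=T, B6=T, B9=F, B10=T
input #7 (u=26): events B2->S, B1->F, B3->F, B4->T, B5->T, B6->T, B9->F, B10->T; covers B1=F, B2=S, B3=F, B4=T, B5=T, B6=T, B9=F, B10=T
input #8 (u=13): events B2->S, B1->F, B3->T, B4->F, B5->F, B8->S, B7->T, B9->T; covers B1=F, B2=S, B3=T, B4=F, B5=F, B7=T, B8=S, B9=T
input #9 (u=19): events B2->S, B1->F, B3->F, B4->F, B5->T, B6->F, B9->F, B10->T; covers B1=F, B2=S, B3=F, B4=F, B5=T, B6=F, B9=F, B10=T
input #10 (u=22): events B2->S, B1->F, B3->F, B4->F, B5->T, B6->F, B9->F, B10->T; covers B1=F, B2=S, B3=F, B4=F, B5=T, B6=F, B9=F, B10=T
together the pool reaches 16 outcomes: B1=F, B2=S, B3=T, B3=F, B4=T, B4=F, B5=T, B5=F, B6=T, B6=F, B7=T, B8=S, B9=T, B9=F, B10=T, B10=F
size 1 is not enough: best union over all size-1 subsets is 8/16
size 2 is not enough: best union over all size-2 subsets is 14/16
the canonical winner is {3, 7, 8}: size 3, full 16-outcome coverage, earliest index list among size-3 covers

Answer: 3, 7, 8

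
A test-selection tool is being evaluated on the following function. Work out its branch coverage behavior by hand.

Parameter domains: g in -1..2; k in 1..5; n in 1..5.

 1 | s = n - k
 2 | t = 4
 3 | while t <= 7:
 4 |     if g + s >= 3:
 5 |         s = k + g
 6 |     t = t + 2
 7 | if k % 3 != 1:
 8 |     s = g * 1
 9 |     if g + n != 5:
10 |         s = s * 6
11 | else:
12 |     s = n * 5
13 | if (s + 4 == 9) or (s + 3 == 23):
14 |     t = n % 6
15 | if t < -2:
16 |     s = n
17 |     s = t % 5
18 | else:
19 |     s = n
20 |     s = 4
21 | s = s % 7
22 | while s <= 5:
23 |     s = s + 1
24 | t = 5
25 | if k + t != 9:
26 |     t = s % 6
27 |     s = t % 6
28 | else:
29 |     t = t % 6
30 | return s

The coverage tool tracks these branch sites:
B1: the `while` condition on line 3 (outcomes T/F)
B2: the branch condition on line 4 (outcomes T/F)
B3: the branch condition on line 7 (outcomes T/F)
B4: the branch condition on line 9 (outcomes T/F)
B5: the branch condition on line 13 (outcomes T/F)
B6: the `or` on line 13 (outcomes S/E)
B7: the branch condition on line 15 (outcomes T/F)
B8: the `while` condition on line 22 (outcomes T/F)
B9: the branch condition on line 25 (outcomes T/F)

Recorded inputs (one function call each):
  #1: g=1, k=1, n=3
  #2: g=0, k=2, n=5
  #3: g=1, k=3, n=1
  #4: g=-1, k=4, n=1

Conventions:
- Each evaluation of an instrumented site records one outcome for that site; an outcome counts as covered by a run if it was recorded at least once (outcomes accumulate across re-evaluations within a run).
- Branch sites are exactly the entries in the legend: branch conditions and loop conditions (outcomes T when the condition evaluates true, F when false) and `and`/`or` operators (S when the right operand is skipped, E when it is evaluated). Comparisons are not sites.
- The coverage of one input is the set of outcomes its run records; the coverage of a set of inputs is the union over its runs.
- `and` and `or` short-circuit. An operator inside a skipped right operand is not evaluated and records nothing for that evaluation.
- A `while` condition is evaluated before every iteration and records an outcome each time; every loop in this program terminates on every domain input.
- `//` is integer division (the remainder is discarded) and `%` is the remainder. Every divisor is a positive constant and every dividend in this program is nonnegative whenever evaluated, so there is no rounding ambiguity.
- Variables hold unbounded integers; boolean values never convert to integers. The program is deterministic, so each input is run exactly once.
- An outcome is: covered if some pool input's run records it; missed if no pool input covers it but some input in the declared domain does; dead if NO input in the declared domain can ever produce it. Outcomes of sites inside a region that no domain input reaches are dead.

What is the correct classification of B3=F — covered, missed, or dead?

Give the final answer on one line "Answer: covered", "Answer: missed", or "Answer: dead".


B3=F is recorded by pool input(s) 1, 4 -> covered
Answer: covered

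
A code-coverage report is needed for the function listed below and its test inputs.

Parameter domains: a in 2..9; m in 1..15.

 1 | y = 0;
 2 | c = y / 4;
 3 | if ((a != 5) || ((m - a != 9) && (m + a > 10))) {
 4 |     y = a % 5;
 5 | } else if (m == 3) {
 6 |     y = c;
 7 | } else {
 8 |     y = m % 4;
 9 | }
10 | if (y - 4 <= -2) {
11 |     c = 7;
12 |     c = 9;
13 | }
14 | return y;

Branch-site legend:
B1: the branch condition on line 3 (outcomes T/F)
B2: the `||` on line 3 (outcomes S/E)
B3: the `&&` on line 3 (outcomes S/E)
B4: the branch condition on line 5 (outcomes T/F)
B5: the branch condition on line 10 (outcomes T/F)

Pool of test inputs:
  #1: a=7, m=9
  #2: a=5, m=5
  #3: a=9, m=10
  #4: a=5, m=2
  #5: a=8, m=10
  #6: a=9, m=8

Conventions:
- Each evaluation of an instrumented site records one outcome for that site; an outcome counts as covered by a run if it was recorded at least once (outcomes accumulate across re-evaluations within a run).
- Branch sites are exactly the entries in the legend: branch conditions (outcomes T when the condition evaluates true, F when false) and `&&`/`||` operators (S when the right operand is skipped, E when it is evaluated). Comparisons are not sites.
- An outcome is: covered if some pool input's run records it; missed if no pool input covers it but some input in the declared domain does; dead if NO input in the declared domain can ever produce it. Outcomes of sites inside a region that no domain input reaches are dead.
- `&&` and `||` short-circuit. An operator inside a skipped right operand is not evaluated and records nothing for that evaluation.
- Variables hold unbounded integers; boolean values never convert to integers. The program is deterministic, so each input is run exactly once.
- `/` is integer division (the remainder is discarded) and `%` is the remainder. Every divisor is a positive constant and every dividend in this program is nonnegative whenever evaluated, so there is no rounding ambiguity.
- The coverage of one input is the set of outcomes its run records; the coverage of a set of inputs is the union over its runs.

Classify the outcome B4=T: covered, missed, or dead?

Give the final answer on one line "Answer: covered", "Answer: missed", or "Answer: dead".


no pool input records B4=T
but domain input (a=5, m=3) does record it -> reachable, so missed
Answer: missed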